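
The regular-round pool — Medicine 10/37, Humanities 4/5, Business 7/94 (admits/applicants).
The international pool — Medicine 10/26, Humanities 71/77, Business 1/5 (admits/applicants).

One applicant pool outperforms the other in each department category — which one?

the international pool

Medicine: the regular-round pool 10/37 = 27.0%, the international pool 10/26 = 38.5% → the international pool
Humanities: the regular-round pool 4/5 = 80.0%, the international pool 71/77 = 92.2% → the international pool
Business: the regular-round pool 7/94 = 7.4%, the international pool 1/5 = 20.0% → the international pool
The international pool has the higher rate in all 3 groups.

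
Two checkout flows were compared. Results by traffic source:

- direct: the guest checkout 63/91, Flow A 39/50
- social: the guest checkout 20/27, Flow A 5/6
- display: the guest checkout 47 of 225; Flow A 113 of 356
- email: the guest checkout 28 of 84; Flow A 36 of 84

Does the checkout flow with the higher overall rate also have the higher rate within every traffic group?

Yes

Direct: the guest checkout 63/91 = 69.2%, Flow A 39/50 = 78.0% → Flow A
Social: the guest checkout 20/27 = 74.1%, Flow A 5/6 = 83.3% → Flow A
Display: the guest checkout 47/225 = 20.9%, Flow A 113/356 = 31.7% → Flow A
Email: the guest checkout 28/84 = 33.3%, Flow A 36/84 = 42.9% → Flow A
Overall: the guest checkout 158/427 = 37.0%, Flow A 193/496 = 38.9% → Flow A
Flow A wins overall and in every traffic group — no reversal.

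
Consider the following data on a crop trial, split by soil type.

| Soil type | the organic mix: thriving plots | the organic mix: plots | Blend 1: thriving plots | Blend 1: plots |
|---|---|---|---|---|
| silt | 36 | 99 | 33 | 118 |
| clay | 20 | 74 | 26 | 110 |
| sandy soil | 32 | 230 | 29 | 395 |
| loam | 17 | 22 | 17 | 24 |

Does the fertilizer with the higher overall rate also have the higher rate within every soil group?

Silt: the organic mix 36/99 = 36.4%, Blend 1 33/118 = 28.0% → the organic mix
Clay: the organic mix 20/74 = 27.0%, Blend 1 26/110 = 23.6% → the organic mix
Sandy soil: the organic mix 32/230 = 13.9%, Blend 1 29/395 = 7.3% → the organic mix
Loam: the organic mix 17/22 = 77.3%, Blend 1 17/24 = 70.8% → the organic mix
Overall: the organic mix 105/425 = 24.7%, Blend 1 105/647 = 16.2% → the organic mix
The organic mix wins overall and in every soil group — no reversal.

Yes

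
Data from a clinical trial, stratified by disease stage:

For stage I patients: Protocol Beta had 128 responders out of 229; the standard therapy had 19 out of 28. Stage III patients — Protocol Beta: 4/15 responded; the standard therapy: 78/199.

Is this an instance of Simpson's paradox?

Stage I: Protocol Beta 128/229 = 55.9%, the standard therapy 19/28 = 67.9% → the standard therapy
Stage III: Protocol Beta 4/15 = 26.7%, the standard therapy 78/199 = 39.2% → the standard therapy
Overall: Protocol Beta 132/244 = 54.1%, the standard therapy 97/227 = 42.7% → Protocol Beta
The standard therapy wins each disease group but Protocol Beta wins overall — the comparison reverses. The standard therapy's patients skew toward stage III, which has a lower base rate.

Yes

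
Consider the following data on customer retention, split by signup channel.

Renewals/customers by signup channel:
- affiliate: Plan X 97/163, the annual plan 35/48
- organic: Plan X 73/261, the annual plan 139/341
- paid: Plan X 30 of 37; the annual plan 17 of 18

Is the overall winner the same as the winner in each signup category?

Yes

Affiliate: Plan X 97/163 = 59.5%, the annual plan 35/48 = 72.9% → the annual plan
Organic: Plan X 73/261 = 28.0%, the annual plan 139/341 = 40.8% → the annual plan
Paid: Plan X 30/37 = 81.1%, the annual plan 17/18 = 94.4% → the annual plan
Overall: Plan X 200/461 = 43.4%, the annual plan 191/407 = 46.9% → the annual plan
The annual plan wins overall and in every signup group — no reversal.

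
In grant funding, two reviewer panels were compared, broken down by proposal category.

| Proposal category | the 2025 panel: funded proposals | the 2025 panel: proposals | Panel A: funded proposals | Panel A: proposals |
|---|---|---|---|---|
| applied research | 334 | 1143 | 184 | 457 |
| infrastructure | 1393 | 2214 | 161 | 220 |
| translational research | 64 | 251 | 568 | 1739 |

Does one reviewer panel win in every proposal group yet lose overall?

Applied research: the 2025 panel 334/1143 = 29.2%, Panel A 184/457 = 40.3% → Panel A
Infrastructure: the 2025 panel 1393/2214 = 62.9%, Panel A 161/220 = 73.2% → Panel A
Translational research: the 2025 panel 64/251 = 25.5%, Panel A 568/1739 = 32.7% → Panel A
Overall: the 2025 panel 1791/3608 = 49.6%, Panel A 913/2416 = 37.8% → the 2025 panel
Panel A wins each proposal group but the 2025 panel wins overall — the comparison reverses. Panel A's proposals skew toward translational research, which has a lower base rate.

Yes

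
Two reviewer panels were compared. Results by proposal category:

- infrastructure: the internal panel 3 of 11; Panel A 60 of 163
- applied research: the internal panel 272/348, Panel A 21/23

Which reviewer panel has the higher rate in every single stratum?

Panel A

Infrastructure: the internal panel 3/11 = 27.3%, Panel A 60/163 = 36.8% → Panel A
Applied research: the internal panel 272/348 = 78.2%, Panel A 21/23 = 91.3% → Panel A
Panel A has the higher rate in both groups.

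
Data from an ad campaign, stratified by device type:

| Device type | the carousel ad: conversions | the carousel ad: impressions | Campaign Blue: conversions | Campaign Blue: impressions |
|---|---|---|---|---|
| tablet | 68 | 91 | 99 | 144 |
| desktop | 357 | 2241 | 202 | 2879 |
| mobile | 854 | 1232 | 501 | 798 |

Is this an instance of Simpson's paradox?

No

Tablet: the carousel ad 68/91 = 74.7%, Campaign Blue 99/144 = 68.8% → the carousel ad
Desktop: the carousel ad 357/2241 = 15.9%, Campaign Blue 202/2879 = 7.0% → the carousel ad
Mobile: the carousel ad 854/1232 = 69.3%, Campaign Blue 501/798 = 62.8% → the carousel ad
Overall: the carousel ad 1279/3564 = 35.9%, Campaign Blue 802/3821 = 21.0% → the carousel ad
The carousel ad wins overall and in every device group — no reversal.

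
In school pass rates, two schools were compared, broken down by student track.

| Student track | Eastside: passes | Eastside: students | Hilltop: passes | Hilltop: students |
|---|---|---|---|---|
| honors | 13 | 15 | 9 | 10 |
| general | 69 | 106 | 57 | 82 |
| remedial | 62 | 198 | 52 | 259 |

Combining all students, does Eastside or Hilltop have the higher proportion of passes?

Honors: Eastside 13/15 = 86.7%, Hilltop 9/10 = 90.0% → Hilltop
General: Eastside 69/106 = 65.1%, Hilltop 57/82 = 69.5% → Hilltop
Remedial: Eastside 62/198 = 31.3%, Hilltop 52/259 = 20.1% → Eastside
Overall: Eastside 144/319 = 45.1%, Hilltop 118/351 = 33.6% → Eastside
(Neither sweeps every student group, but Eastside has the higher pooled rate.)

Eastside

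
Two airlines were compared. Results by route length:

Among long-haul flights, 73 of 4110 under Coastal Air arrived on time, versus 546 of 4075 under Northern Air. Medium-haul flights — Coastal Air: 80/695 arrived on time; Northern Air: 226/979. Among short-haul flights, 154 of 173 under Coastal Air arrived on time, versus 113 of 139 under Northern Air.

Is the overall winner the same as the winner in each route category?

Long-haul: Coastal Air 73/4110 = 1.8%, Northern Air 546/4075 = 13.4% → Northern Air
Medium-haul: Coastal Air 80/695 = 11.5%, Northern Air 226/979 = 23.1% → Northern Air
Short-haul: Coastal Air 154/173 = 89.0%, Northern Air 113/139 = 81.3% → Coastal Air
Overall: Coastal Air 307/4978 = 6.2%, Northern Air 885/5193 = 17.0% → Northern Air
Neither sweeps: Coastal Air wins 1 of 3 groups, Northern Air wins 2. Northern Air wins overall but not every group — no Simpson reversal.

No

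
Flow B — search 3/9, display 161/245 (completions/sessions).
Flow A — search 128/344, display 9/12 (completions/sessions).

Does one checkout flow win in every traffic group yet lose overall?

Search: Flow B 3/9 = 33.3%, Flow A 128/344 = 37.2% → Flow A
Display: Flow B 161/245 = 65.7%, Flow A 9/12 = 75.0% → Flow A
Overall: Flow B 164/254 = 64.6%, Flow A 137/356 = 38.5% → Flow B
Flow A wins each traffic group but Flow B wins overall — the comparison reverses. Flow A's sessions skew toward search, which has a lower base rate.

Yes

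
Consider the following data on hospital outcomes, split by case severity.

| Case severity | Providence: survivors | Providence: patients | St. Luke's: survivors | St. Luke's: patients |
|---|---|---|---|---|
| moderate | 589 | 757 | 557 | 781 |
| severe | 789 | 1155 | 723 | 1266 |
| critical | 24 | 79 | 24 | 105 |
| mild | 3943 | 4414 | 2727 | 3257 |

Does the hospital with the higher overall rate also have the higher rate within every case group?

Yes

Moderate: Providence 589/757 = 77.8%, St. Luke's 557/781 = 71.3% → Providence
Severe: Providence 789/1155 = 68.3%, St. Luke's 723/1266 = 57.1% → Providence
Critical: Providence 24/79 = 30.4%, St. Luke's 24/105 = 22.9% → Providence
Mild: Providence 3943/4414 = 89.3%, St. Luke's 2727/3257 = 83.7% → Providence
Overall: Providence 5345/6405 = 83.5%, St. Luke's 4031/5409 = 74.5% → Providence
Providence wins overall and in every case group — no reversal.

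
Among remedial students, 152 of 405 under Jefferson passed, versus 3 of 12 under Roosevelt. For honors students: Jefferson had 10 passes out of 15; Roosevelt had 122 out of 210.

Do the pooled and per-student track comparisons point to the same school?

Remedial: Jefferson 152/405 = 37.5%, Roosevelt 3/12 = 25.0% → Jefferson
Honors: Jefferson 10/15 = 66.7%, Roosevelt 122/210 = 58.1% → Jefferson
Overall: Jefferson 162/420 = 38.6%, Roosevelt 125/222 = 56.3% → Roosevelt
Jefferson wins each student group but Roosevelt wins overall — the comparison reverses. Jefferson's students skew toward remedial, which has a lower base rate.

No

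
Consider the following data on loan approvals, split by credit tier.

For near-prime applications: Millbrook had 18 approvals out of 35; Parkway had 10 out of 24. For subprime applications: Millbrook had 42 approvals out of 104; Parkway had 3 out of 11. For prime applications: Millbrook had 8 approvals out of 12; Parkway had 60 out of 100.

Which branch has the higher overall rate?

Near-prime: Millbrook 18/35 = 51.4%, Parkway 10/24 = 41.7% → Millbrook
Subprime: Millbrook 42/104 = 40.4%, Parkway 3/11 = 27.3% → Millbrook
Prime: Millbrook 8/12 = 66.7%, Parkway 60/100 = 60.0% → Millbrook
Overall: Millbrook 68/151 = 45.0%, Parkway 73/135 = 54.1% → Parkway
(Millbrook wins every credit group but Parkway wins overall — Millbrook's applications skew toward the low-rate subprime group.)

Parkway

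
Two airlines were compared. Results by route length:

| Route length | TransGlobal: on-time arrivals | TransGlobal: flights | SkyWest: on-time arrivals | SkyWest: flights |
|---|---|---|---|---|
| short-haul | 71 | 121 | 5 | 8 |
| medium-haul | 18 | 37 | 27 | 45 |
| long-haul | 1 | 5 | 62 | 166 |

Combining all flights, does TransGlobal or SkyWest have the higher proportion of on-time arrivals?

TransGlobal

Short-haul: TransGlobal 71/121 = 58.7%, SkyWest 5/8 = 62.5% → SkyWest
Medium-haul: TransGlobal 18/37 = 48.6%, SkyWest 27/45 = 60.0% → SkyWest
Long-haul: TransGlobal 1/5 = 20.0%, SkyWest 62/166 = 37.3% → SkyWest
Overall: TransGlobal 90/163 = 55.2%, SkyWest 94/219 = 42.9% → TransGlobal
(SkyWest wins every route group but TransGlobal wins overall — SkyWest's flights skew toward the low-rate long-haul group.)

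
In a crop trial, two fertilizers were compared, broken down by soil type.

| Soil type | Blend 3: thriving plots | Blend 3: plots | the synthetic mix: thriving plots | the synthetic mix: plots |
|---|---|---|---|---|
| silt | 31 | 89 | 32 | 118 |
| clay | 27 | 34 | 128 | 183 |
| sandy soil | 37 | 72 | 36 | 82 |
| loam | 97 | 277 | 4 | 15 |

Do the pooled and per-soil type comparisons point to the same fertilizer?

Silt: Blend 3 31/89 = 34.8%, the synthetic mix 32/118 = 27.1% → Blend 3
Clay: Blend 3 27/34 = 79.4%, the synthetic mix 128/183 = 69.9% → Blend 3
Sandy soil: Blend 3 37/72 = 51.4%, the synthetic mix 36/82 = 43.9% → Blend 3
Loam: Blend 3 97/277 = 35.0%, the synthetic mix 4/15 = 26.7% → Blend 3
Overall: Blend 3 192/472 = 40.7%, the synthetic mix 200/398 = 50.3% → the synthetic mix
Blend 3 wins each soil group but the synthetic mix wins overall — the comparison reverses. Blend 3's plots skew toward loam, which has a lower base rate.

No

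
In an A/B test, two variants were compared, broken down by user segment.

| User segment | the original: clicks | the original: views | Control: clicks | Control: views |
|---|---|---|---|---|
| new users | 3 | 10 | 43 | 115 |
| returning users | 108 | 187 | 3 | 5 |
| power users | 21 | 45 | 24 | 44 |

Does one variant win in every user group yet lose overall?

Yes

New users: the original 3/10 = 30.0%, Control 43/115 = 37.4% → Control
Returning users: the original 108/187 = 57.8%, Control 3/5 = 60.0% → Control
Power users: the original 21/45 = 46.7%, Control 24/44 = 54.5% → Control
Overall: the original 132/242 = 54.5%, Control 70/164 = 42.7% → the original
Control wins each user group but the original wins overall — the comparison reverses. Control's views skew toward new users, which has a lower base rate.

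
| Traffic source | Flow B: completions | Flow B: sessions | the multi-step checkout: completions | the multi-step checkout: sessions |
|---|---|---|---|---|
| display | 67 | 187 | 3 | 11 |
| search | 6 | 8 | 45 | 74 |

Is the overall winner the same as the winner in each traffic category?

No

Display: Flow B 67/187 = 35.8%, the multi-step checkout 3/11 = 27.3% → Flow B
Search: Flow B 6/8 = 75.0%, the multi-step checkout 45/74 = 60.8% → Flow B
Overall: Flow B 73/195 = 37.4%, the multi-step checkout 48/85 = 56.5% → the multi-step checkout
Flow B wins each traffic group but the multi-step checkout wins overall — the comparison reverses. Flow B's sessions skew toward display, which has a lower base rate.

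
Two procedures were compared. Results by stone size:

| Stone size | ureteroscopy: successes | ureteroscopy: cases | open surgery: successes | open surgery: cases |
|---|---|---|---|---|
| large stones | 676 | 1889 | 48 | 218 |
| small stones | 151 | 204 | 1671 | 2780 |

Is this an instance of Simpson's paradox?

Large stones: ureteroscopy 676/1889 = 35.8%, open surgery 48/218 = 22.0% → ureteroscopy
Small stones: ureteroscopy 151/204 = 74.0%, open surgery 1671/2780 = 60.1% → ureteroscopy
Overall: ureteroscopy 827/2093 = 39.5%, open surgery 1719/2998 = 57.3% → open surgery
Ureteroscopy wins each stone group but open surgery wins overall — the comparison reverses. Ureteroscopy's cases skew toward large stones, which has a lower base rate.

Yes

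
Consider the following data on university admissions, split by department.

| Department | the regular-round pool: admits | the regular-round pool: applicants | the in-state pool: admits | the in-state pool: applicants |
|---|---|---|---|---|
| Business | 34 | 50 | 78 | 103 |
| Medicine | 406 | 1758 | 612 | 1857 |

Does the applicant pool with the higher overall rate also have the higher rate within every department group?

Yes

Business: the regular-round pool 34/50 = 68.0%, the in-state pool 78/103 = 75.7% → the in-state pool
Medicine: the regular-round pool 406/1758 = 23.1%, the in-state pool 612/1857 = 33.0% → the in-state pool
Overall: the regular-round pool 440/1808 = 24.3%, the in-state pool 690/1960 = 35.2% → the in-state pool
The in-state pool wins overall and in every department group — no reversal.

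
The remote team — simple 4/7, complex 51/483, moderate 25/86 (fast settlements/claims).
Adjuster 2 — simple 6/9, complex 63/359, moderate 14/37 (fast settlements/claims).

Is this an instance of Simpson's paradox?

No

Simple: the remote team 4/7 = 57.1%, Adjuster 2 6/9 = 66.7% → Adjuster 2
Complex: the remote team 51/483 = 10.6%, Adjuster 2 63/359 = 17.5% → Adjuster 2
Moderate: the remote team 25/86 = 29.1%, Adjuster 2 14/37 = 37.8% → Adjuster 2
Overall: the remote team 80/576 = 13.9%, Adjuster 2 83/405 = 20.5% → Adjuster 2
Adjuster 2 wins overall and in every claim group — no reversal.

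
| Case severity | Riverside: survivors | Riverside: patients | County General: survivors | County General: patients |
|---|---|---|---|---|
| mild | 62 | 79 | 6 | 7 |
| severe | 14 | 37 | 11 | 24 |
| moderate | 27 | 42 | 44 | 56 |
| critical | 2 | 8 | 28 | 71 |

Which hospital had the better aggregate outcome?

Mild: Riverside 62/79 = 78.5%, County General 6/7 = 85.7% → County General
Severe: Riverside 14/37 = 37.8%, County General 11/24 = 45.8% → County General
Moderate: Riverside 27/42 = 64.3%, County General 44/56 = 78.6% → County General
Critical: Riverside 2/8 = 25.0%, County General 28/71 = 39.4% → County General
Overall: Riverside 105/166 = 63.3%, County General 89/158 = 56.3% → Riverside
(County General wins every case group but Riverside wins overall — County General's patients skew toward the low-rate critical group.)

Riverside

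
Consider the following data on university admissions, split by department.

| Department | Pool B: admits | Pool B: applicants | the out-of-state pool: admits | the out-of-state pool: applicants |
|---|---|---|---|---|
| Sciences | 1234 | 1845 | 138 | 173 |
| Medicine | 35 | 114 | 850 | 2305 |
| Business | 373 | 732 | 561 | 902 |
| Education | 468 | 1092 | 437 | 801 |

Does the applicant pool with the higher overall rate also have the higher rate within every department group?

Sciences: Pool B 1234/1845 = 66.9%, the out-of-state pool 138/173 = 79.8% → the out-of-state pool
Medicine: Pool B 35/114 = 30.7%, the out-of-state pool 850/2305 = 36.9% → the out-of-state pool
Business: Pool B 373/732 = 51.0%, the out-of-state pool 561/902 = 62.2% → the out-of-state pool
Education: Pool B 468/1092 = 42.9%, the out-of-state pool 437/801 = 54.6% → the out-of-state pool
Overall: Pool B 2110/3783 = 55.8%, the out-of-state pool 1986/4181 = 47.5% → Pool B
The out-of-state pool wins each department group but Pool B wins overall — the comparison reverses. The out-of-state pool's applicants skew toward Medicine, which has a lower base rate.

No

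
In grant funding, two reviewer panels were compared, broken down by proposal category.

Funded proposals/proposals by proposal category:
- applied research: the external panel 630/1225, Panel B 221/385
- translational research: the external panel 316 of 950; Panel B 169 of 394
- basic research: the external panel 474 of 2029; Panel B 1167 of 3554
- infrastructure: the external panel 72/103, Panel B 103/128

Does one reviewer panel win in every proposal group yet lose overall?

Applied research: the external panel 630/1225 = 51.4%, Panel B 221/385 = 57.4% → Panel B
Translational research: the external panel 316/950 = 33.3%, Panel B 169/394 = 42.9% → Panel B
Basic research: the external panel 474/2029 = 23.4%, Panel B 1167/3554 = 32.8% → Panel B
Infrastructure: the external panel 72/103 = 69.9%, Panel B 103/128 = 80.5% → Panel B
Overall: the external panel 1492/4307 = 34.6%, Panel B 1660/4461 = 37.2% → Panel B
Panel B wins overall and in every proposal group — no reversal.

No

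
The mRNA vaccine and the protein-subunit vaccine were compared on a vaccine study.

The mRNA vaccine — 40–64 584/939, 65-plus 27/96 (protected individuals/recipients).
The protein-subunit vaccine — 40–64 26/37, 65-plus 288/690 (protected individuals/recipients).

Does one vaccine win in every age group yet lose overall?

Yes

40–64: the mRNA vaccine 584/939 = 62.2%, the protein-subunit vaccine 26/37 = 70.3% → the protein-subunit vaccine
65-plus: the mRNA vaccine 27/96 = 28.1%, the protein-subunit vaccine 288/690 = 41.7% → the protein-subunit vaccine
Overall: the mRNA vaccine 611/1035 = 59.0%, the protein-subunit vaccine 314/727 = 43.2% → the mRNA vaccine
The protein-subunit vaccine wins each age group but the mRNA vaccine wins overall — the comparison reverses. The protein-subunit vaccine's recipients skew toward 65-plus, which has a lower base rate.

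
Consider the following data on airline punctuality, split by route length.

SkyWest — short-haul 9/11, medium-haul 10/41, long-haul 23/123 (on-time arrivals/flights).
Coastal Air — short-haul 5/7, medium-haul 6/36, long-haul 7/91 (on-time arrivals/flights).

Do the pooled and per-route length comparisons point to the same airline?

Short-haul: SkyWest 9/11 = 81.8%, Coastal Air 5/7 = 71.4% → SkyWest
Medium-haul: SkyWest 10/41 = 24.4%, Coastal Air 6/36 = 16.7% → SkyWest
Long-haul: SkyWest 23/123 = 18.7%, Coastal Air 7/91 = 7.7% → SkyWest
Overall: SkyWest 42/175 = 24.0%, Coastal Air 18/134 = 13.4% → SkyWest
SkyWest wins overall and in every route group — no reversal.

Yes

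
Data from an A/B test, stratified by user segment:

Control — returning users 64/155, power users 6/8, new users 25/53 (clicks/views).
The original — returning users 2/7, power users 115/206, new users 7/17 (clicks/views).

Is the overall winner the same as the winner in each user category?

Returning users: Control 64/155 = 41.3%, the original 2/7 = 28.6% → Control
Power users: Control 6/8 = 75.0%, the original 115/206 = 55.8% → Control
New users: Control 25/53 = 47.2%, the original 7/17 = 41.2% → Control
Overall: Control 95/216 = 44.0%, the original 124/230 = 53.9% → the original
Control wins each user group but the original wins overall — the comparison reverses. Control's views skew toward returning users, which has a lower base rate.

No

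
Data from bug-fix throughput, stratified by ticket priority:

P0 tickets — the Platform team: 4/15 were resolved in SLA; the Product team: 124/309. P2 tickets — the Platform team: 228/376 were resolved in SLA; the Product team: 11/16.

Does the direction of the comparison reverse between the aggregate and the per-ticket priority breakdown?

P0: the Platform team 4/15 = 26.7%, the Product team 124/309 = 40.1% → the Product team
P2: the Platform team 228/376 = 60.6%, the Product team 11/16 = 68.8% → the Product team
Overall: the Platform team 232/391 = 59.3%, the Product team 135/325 = 41.5% → the Platform team
The Product team wins each ticket group but the Platform team wins overall — the comparison reverses. The Product team's tickets skew toward P0, which has a lower base rate.

Yes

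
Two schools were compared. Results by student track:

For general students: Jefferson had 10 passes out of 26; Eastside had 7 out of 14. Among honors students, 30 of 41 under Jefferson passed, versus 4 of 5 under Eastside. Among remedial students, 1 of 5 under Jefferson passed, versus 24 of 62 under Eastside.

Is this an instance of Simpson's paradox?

Yes

General: Jefferson 10/26 = 38.5%, Eastside 7/14 = 50.0% → Eastside
Honors: Jefferson 30/41 = 73.2%, Eastside 4/5 = 80.0% → Eastside
Remedial: Jefferson 1/5 = 20.0%, Eastside 24/62 = 38.7% → Eastside
Overall: Jefferson 41/72 = 56.9%, Eastside 35/81 = 43.2% → Jefferson
Eastside wins each student group but Jefferson wins overall — the comparison reverses. Eastside's students skew toward remedial, which has a lower base rate.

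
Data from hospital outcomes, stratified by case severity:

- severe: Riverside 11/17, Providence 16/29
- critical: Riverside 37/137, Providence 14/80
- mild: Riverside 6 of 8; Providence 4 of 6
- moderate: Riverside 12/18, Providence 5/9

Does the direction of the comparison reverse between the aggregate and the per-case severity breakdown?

No

Severe: Riverside 11/17 = 64.7%, Providence 16/29 = 55.2% → Riverside
Critical: Riverside 37/137 = 27.0%, Providence 14/80 = 17.5% → Riverside
Mild: Riverside 6/8 = 75.0%, Providence 4/6 = 66.7% → Riverside
Moderate: Riverside 12/18 = 66.7%, Providence 5/9 = 55.6% → Riverside
Overall: Riverside 66/180 = 36.7%, Providence 39/124 = 31.5% → Riverside
Riverside wins overall and in every case group — no reversal.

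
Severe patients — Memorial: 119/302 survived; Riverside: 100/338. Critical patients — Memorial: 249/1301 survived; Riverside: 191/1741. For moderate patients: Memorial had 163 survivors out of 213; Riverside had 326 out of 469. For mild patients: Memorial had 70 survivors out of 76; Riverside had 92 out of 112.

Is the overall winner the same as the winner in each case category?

Yes

Severe: Memorial 119/302 = 39.4%, Riverside 100/338 = 29.6% → Memorial
Critical: Memorial 249/1301 = 19.1%, Riverside 191/1741 = 11.0% → Memorial
Moderate: Memorial 163/213 = 76.5%, Riverside 326/469 = 69.5% → Memorial
Mild: Memorial 70/76 = 92.1%, Riverside 92/112 = 82.1% → Memorial
Overall: Memorial 601/1892 = 31.8%, Riverside 709/2660 = 26.7% → Memorial
Memorial wins overall and in every case group — no reversal.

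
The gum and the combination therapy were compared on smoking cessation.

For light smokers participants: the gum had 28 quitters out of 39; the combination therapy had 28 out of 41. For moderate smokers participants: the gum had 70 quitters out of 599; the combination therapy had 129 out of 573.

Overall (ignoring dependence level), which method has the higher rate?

Light smokers: the gum 28/39 = 71.8%, the combination therapy 28/41 = 68.3% → the gum
Moderate smokers: the gum 70/599 = 11.7%, the combination therapy 129/573 = 22.5% → the combination therapy
Overall: the gum 98/638 = 15.4%, the combination therapy 157/614 = 25.6% → the combination therapy
(Neither sweeps every dependence group, but the combination therapy has the higher pooled rate.)

the combination therapy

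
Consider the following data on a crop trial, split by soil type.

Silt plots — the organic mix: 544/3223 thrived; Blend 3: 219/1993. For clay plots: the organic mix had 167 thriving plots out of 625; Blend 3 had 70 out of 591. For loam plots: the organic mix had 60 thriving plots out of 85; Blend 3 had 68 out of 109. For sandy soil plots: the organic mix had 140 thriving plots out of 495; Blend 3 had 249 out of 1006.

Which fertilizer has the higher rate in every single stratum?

Silt: the organic mix 544/3223 = 16.9%, Blend 3 219/1993 = 11.0% → the organic mix
Clay: the organic mix 167/625 = 26.7%, Blend 3 70/591 = 11.8% → the organic mix
Loam: the organic mix 60/85 = 70.6%, Blend 3 68/109 = 62.4% → the organic mix
Sandy soil: the organic mix 140/495 = 28.3%, Blend 3 249/1006 = 24.8% → the organic mix
The organic mix has the higher rate in all 4 groups.

the organic mix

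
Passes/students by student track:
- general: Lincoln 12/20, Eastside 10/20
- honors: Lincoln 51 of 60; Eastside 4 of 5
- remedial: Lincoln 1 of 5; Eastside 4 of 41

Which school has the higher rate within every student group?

General: Lincoln 12/20 = 60.0%, Eastside 10/20 = 50.0% → Lincoln
Honors: Lincoln 51/60 = 85.0%, Eastside 4/5 = 80.0% → Lincoln
Remedial: Lincoln 1/5 = 20.0%, Eastside 4/41 = 9.8% → Lincoln
Lincoln has the higher rate in all 3 groups.

Lincoln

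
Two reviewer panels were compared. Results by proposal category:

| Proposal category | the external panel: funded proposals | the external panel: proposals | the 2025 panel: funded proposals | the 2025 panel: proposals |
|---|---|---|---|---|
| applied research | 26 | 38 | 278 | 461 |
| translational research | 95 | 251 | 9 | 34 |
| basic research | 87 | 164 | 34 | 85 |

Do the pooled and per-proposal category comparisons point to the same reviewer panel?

No

Applied research: the external panel 26/38 = 68.4%, the 2025 panel 278/461 = 60.3% → the external panel
Translational research: the external panel 95/251 = 37.8%, the 2025 panel 9/34 = 26.5% → the external panel
Basic research: the external panel 87/164 = 53.0%, the 2025 panel 34/85 = 40.0% → the external panel
Overall: the external panel 208/453 = 45.9%, the 2025 panel 321/580 = 55.3% → the 2025 panel
The external panel wins each proposal group but the 2025 panel wins overall — the comparison reverses. The external panel's proposals skew toward translational research, which has a lower base rate.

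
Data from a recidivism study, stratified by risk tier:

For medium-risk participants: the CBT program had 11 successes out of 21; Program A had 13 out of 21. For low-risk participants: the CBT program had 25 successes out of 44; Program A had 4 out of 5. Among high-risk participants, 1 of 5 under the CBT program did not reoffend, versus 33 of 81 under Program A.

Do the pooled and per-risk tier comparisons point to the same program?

Medium-risk: the CBT program 11/21 = 52.4%, Program A 13/21 = 61.9% → Program A
Low-risk: the CBT program 25/44 = 56.8%, Program A 4/5 = 80.0% → Program A
High-risk: the CBT program 1/5 = 20.0%, Program A 33/81 = 40.7% → Program A
Overall: the CBT program 37/70 = 52.9%, Program A 50/107 = 46.7% → the CBT program
Program A wins each risk group but the CBT program wins overall — the comparison reverses. Program A's participants skew toward high-risk, which has a lower base rate.

No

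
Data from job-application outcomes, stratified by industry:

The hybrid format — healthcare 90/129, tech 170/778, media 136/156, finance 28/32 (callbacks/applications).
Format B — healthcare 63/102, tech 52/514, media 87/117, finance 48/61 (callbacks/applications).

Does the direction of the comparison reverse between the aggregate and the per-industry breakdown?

Healthcare: the hybrid format 90/129 = 69.8%, Format B 63/102 = 61.8% → the hybrid format
Tech: the hybrid format 170/778 = 21.9%, Format B 52/514 = 10.1% → the hybrid format
Media: the hybrid format 136/156 = 87.2%, Format B 87/117 = 74.4% → the hybrid format
Finance: the hybrid format 28/32 = 87.5%, Format B 48/61 = 78.7% → the hybrid format
Overall: the hybrid format 424/1095 = 38.7%, Format B 250/794 = 31.5% → the hybrid format
The hybrid format wins overall and in every industry group — no reversal.

No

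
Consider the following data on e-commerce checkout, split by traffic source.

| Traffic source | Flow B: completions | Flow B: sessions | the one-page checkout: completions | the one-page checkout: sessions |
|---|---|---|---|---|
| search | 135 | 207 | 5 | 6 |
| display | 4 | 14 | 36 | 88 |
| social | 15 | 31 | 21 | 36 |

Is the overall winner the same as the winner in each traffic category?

No

Search: Flow B 135/207 = 65.2%, the one-page checkout 5/6 = 83.3% → the one-page checkout
Display: Flow B 4/14 = 28.6%, the one-page checkout 36/88 = 40.9% → the one-page checkout
Social: Flow B 15/31 = 48.4%, the one-page checkout 21/36 = 58.3% → the one-page checkout
Overall: Flow B 154/252 = 61.1%, the one-page checkout 62/130 = 47.7% → Flow B
The one-page checkout wins each traffic group but Flow B wins overall — the comparison reverses. The one-page checkout's sessions skew toward display, which has a lower base rate.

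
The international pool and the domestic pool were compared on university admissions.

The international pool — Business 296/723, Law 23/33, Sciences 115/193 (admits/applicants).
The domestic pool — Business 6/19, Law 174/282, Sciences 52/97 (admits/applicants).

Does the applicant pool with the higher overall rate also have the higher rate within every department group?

No

Business: the international pool 296/723 = 40.9%, the domestic pool 6/19 = 31.6% → the international pool
Law: the international pool 23/33 = 69.7%, the domestic pool 174/282 = 61.7% → the international pool
Sciences: the international pool 115/193 = 59.6%, the domestic pool 52/97 = 53.6% → the international pool
Overall: the international pool 434/949 = 45.7%, the domestic pool 232/398 = 58.3% → the domestic pool
The international pool wins each department group but the domestic pool wins overall — the comparison reverses. The international pool's applicants skew toward Business, which has a lower base rate.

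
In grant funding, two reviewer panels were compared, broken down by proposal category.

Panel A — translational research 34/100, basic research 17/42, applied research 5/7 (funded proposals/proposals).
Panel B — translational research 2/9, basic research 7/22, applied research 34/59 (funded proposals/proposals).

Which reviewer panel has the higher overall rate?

Translational research: Panel A 34/100 = 34.0%, Panel B 2/9 = 22.2% → Panel A
Basic research: Panel A 17/42 = 40.5%, Panel B 7/22 = 31.8% → Panel A
Applied research: Panel A 5/7 = 71.4%, Panel B 34/59 = 57.6% → Panel A
Overall: Panel A 56/149 = 37.6%, Panel B 43/90 = 47.8% → Panel B
(Panel A wins every proposal group but Panel B wins overall — Panel A's proposals skew toward the low-rate translational research group.)

Panel B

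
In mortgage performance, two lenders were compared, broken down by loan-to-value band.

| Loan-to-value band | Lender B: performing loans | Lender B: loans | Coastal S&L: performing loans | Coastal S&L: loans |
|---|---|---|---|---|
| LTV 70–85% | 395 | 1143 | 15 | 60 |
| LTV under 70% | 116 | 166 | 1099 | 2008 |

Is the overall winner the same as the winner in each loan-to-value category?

No

LTV 70–85%: Lender B 395/1143 = 34.6%, Coastal S&L 15/60 = 25.0% → Lender B
LTV under 70%: Lender B 116/166 = 69.9%, Coastal S&L 1099/2008 = 54.7% → Lender B
Overall: Lender B 511/1309 = 39.0%, Coastal S&L 1114/2068 = 53.9% → Coastal S&L
Lender B wins each loan-to-value group but Coastal S&L wins overall — the comparison reverses. Lender B's loans skew toward LTV 70–85%, which has a lower base rate.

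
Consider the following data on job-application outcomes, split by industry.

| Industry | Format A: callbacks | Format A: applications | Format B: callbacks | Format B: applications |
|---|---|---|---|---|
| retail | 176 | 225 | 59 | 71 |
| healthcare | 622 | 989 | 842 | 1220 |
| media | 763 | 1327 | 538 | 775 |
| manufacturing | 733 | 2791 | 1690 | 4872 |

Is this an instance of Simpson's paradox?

Retail: Format A 176/225 = 78.2%, Format B 59/71 = 83.1% → Format B
Healthcare: Format A 622/989 = 62.9%, Format B 842/1220 = 69.0% → Format B
Media: Format A 763/1327 = 57.5%, Format B 538/775 = 69.4% → Format B
Manufacturing: Format A 733/2791 = 26.3%, Format B 1690/4872 = 34.7% → Format B
Overall: Format A 2294/5332 = 43.0%, Format B 3129/6938 = 45.1% → Format B
Format B wins overall and in every industry group — no reversal.

No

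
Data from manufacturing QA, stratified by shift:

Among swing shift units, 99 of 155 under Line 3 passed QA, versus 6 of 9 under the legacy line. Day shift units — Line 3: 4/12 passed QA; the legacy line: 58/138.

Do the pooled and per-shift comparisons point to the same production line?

No

Swing shift: Line 3 99/155 = 63.9%, the legacy line 6/9 = 66.7% → the legacy line
Day shift: Line 3 4/12 = 33.3%, the legacy line 58/138 = 42.0% → the legacy line
Overall: Line 3 103/167 = 61.7%, the legacy line 64/147 = 43.5% → Line 3
The legacy line wins each shift group but Line 3 wins overall — the comparison reverses. The legacy line's units skew toward day shift, which has a lower base rate.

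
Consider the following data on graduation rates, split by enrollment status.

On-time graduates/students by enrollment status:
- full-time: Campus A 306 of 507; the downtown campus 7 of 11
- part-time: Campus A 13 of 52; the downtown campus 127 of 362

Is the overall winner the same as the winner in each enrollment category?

Full-time: Campus A 306/507 = 60.4%, the downtown campus 7/11 = 63.6% → the downtown campus
Part-time: Campus A 13/52 = 25.0%, the downtown campus 127/362 = 35.1% → the downtown campus
Overall: Campus A 319/559 = 57.1%, the downtown campus 134/373 = 35.9% → Campus A
The downtown campus wins each enrollment group but Campus A wins overall — the comparison reverses. The downtown campus's students skew toward part-time, which has a lower base rate.

No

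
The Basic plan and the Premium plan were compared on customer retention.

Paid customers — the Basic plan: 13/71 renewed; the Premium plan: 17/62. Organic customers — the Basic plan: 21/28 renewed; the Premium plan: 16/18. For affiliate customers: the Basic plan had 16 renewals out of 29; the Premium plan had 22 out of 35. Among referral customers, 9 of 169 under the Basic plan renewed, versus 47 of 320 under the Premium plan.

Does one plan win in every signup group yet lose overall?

Paid: the Basic plan 13/71 = 18.3%, the Premium plan 17/62 = 27.4% → the Premium plan
Organic: the Basic plan 21/28 = 75.0%, the Premium plan 16/18 = 88.9% → the Premium plan
Affiliate: the Basic plan 16/29 = 55.2%, the Premium plan 22/35 = 62.9% → the Premium plan
Referral: the Basic plan 9/169 = 5.3%, the Premium plan 47/320 = 14.7% → the Premium plan
Overall: the Basic plan 59/297 = 19.9%, the Premium plan 102/435 = 23.4% → the Premium plan
The Premium plan wins overall and in every signup group — no reversal.

No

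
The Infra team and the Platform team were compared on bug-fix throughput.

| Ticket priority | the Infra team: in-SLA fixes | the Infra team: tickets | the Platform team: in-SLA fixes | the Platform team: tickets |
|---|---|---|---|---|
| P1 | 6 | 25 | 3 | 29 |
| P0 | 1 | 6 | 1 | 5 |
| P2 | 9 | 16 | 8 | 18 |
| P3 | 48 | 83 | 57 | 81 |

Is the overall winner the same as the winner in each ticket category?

P1: the Infra team 6/25 = 24.0%, the Platform team 3/29 = 10.3% → the Infra team
P0: the Infra team 1/6 = 16.7%, the Platform team 1/5 = 20.0% → the Platform team
P2: the Infra team 9/16 = 56.2%, the Platform team 8/18 = 44.4% → the Infra team
P3: the Infra team 48/83 = 57.8%, the Platform team 57/81 = 70.4% → the Platform team
Overall: the Infra team 64/130 = 49.2%, the Platform team 69/133 = 51.9% → the Platform team
Neither sweeps: the Infra team wins 2 of 4 groups, the Platform team wins 2. The Platform team wins overall but not every group — no Simpson reversal.

No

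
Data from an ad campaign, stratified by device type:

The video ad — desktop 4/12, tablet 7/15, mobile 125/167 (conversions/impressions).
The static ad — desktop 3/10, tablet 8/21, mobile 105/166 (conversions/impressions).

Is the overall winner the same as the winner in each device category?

Desktop: the video ad 4/12 = 33.3%, the static ad 3/10 = 30.0% → the video ad
Tablet: the video ad 7/15 = 46.7%, the static ad 8/21 = 38.1% → the video ad
Mobile: the video ad 125/167 = 74.9%, the static ad 105/166 = 63.3% → the video ad
Overall: the video ad 136/194 = 70.1%, the static ad 116/197 = 58.9% → the video ad
The video ad wins overall and in every device group — no reversal.

Yes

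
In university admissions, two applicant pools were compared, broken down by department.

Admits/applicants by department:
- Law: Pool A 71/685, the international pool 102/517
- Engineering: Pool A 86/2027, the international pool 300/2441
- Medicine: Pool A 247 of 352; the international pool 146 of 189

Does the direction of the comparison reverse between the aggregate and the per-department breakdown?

Law: Pool A 71/685 = 10.4%, the international pool 102/517 = 19.7% → the international pool
Engineering: Pool A 86/2027 = 4.2%, the international pool 300/2441 = 12.3% → the international pool
Medicine: Pool A 247/352 = 70.2%, the international pool 146/189 = 77.2% → the international pool
Overall: Pool A 404/3064 = 13.2%, the international pool 548/3147 = 17.4% → the international pool
The international pool wins overall and in every department group — no reversal.

No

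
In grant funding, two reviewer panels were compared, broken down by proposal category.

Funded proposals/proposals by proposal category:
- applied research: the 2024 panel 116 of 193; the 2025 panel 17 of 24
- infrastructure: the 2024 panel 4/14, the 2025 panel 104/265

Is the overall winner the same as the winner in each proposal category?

Applied research: the 2024 panel 116/193 = 60.1%, the 2025 panel 17/24 = 70.8% → the 2025 panel
Infrastructure: the 2024 panel 4/14 = 28.6%, the 2025 panel 104/265 = 39.2% → the 2025 panel
Overall: the 2024 panel 120/207 = 58.0%, the 2025 panel 121/289 = 41.9% → the 2024 panel
The 2025 panel wins each proposal group but the 2024 panel wins overall — the comparison reverses. The 2025 panel's proposals skew toward infrastructure, which has a lower base rate.

No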